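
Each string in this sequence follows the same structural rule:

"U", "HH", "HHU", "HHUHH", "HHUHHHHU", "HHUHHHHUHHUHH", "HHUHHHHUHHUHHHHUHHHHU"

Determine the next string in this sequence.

From term 3 onward, concatenate the last term with the second-to-last: HH·U = HHU, HHU·HH = HHUHH, …
Continuing: HHUHHHHUHHUHHHHUHHHHU · HHUHHHHUHHUHH gives term 8.

HHUHHHHUHHUHHHHUHHHHUHHUHHHHUHHUHH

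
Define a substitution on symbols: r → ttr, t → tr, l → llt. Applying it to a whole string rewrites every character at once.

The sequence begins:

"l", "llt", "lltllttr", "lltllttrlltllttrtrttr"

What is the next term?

φ(lltllttrlltllttrtrttr) expands symbol-by-symbol to llt llt tr llt llt tr tr ttr llt llt tr llt llt tr tr ttr tr ttr tr tr ttr; joining the 21 pieces gives the next term.

lltllttrlltllttrtrttrlltllttrlltllttrtrttrtrttrtrtrttr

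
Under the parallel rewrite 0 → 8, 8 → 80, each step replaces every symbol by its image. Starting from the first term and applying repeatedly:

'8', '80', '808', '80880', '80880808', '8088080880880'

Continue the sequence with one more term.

Rewriting the 13 symbols of 8088080880880 one by one yields 80 8 80 80 8 80 8 80 80 8 80 80 8; concatenated:

808808088088080880808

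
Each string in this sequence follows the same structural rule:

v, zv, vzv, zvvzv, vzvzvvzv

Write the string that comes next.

Each term (from the third on) is the two preceding terms concatenated in order: term 3 = v·zv = vzv.
The next term joins zvvzv and vzvzvvzv.

zvvzvvzvzvvzv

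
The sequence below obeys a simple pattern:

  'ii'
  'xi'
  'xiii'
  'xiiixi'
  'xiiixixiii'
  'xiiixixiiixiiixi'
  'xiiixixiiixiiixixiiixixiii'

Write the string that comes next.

From term 3 onward, concatenate the last term with the second-to-last: xi·ii = xiii, xiii·xi = xiiixi, …
The next term joins xiiixixiiixiiixixiiixixiii and xiiixixiiixiiixi.

xiiixixiiixiiixixiiixixiiixiiixixiiixiiixi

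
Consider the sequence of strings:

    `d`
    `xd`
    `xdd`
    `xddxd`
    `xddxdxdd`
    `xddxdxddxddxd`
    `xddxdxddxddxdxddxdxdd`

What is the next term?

xddxdxddxddxdxddxdxddxddxdxddxddxd

This is a Fibonacci-style word recurrence s(k) = s(k−1)·s(k−2): e.g. xd·d = xdd.
So term 8 is xddxdxddxddxdxddxdxdd·xddxdxddxddxd.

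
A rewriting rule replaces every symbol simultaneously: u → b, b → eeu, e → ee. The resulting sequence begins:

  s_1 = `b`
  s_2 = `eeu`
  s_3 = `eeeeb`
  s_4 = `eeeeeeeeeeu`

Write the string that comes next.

Rewriting each symbol of eeeeeeeeeeu: e→ee, e→ee, e→ee, e→ee, e→ee, e→ee, e→ee, e→ee, e→ee, e→ee, u→b, which concatenates to ee ee ee ee ee ee ee ee ee ee b.

eeeeeeeeeeeeeeeeeeeeb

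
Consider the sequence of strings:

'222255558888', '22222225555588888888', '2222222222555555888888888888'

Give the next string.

222222222222255555558888888888888888

Term n consists of 3n+1 2's, followed by n+3 5's, followed by 4n 8's (n = 1, 2, …).
At n = 4 the blocks have lengths 13, 7, 16.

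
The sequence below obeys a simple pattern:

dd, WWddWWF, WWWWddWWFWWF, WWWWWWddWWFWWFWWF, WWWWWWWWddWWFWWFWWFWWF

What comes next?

Every step adds WW to the front and WWF to the end of the previous string.
Applying this once more to WWWWWWWWddWWFWWFWWFWWF:

WWWWWWWWWWddWWFWWFWWFWWFWWF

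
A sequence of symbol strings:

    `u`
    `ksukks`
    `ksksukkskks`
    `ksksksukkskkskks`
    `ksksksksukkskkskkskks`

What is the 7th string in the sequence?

Each term wraps the previous one in ks on the left and kks on the right.
From ksksksksukkskkskkskks, 2 further steps: ksksksksukkskkskkskks → ksksksksksukkskkskkskkskks → (answer).

ksksksksksksukkskkskkskkskkskks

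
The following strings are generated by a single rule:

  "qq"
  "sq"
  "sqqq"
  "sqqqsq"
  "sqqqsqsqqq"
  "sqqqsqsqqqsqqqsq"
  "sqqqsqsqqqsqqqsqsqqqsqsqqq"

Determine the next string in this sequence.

sqqqsqsqqqsqqqsqsqqqsqsqqqsqqqsqsqqqsqqqsq

This is a Fibonacci-style word recurrence s(k) = s(k−1)·s(k−2): e.g. sq·qq = sqqq.
Continuing: sqqqsqsqqqsqqqsqsqqqsqsqqq · sqqqsqsqqqsqqqsq gives term 8.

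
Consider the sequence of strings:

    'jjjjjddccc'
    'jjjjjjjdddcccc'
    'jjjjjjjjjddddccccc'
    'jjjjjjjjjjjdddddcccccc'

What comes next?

Term n consists of 2n-1 j's, followed by n-1 d's, followed by n c's, where the shown terms are n = 3, 4, 5, 6.
For the next term, n = 7, so the run lengths are 13, 6, 7.

jjjjjjjjjjjjjddddddccccccc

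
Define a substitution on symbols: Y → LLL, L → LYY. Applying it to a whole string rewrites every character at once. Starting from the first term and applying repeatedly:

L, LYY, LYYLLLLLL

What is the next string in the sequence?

Apply φ to LYYLLLLLL symbol by symbol: L→LYY, Y→LLL, Y→LLL, L→LYY, L→LYY, L→LYY, L→LYY, L→LYY, L→LYY; joined: LYY LLL LLL LYY LYY LYY LYY LYY LYY.

LYYLLLLLLLYYLYYLYYLYYLYYLYY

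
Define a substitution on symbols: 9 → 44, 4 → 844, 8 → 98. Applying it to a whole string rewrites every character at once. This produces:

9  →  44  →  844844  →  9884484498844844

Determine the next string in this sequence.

Rewriting the 16 symbols of 9884484498844844 one by one yields 44 98 98 844 844 98 844 844 44 98 98 844 844 98 844 844; concatenated:

4498988448449884484444989884484498844844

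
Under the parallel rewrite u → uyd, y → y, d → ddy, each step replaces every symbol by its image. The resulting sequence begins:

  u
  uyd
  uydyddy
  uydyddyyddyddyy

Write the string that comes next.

Applying the rule to each of the 15 symbols of uydyddyyddyddyy gives the pieces uyd y ddy y ddy ddy y y ddy ddy y ddy ddy y y, which concatenate to the answer.

uydyddyyddyddyyyddyddyyddyddyyy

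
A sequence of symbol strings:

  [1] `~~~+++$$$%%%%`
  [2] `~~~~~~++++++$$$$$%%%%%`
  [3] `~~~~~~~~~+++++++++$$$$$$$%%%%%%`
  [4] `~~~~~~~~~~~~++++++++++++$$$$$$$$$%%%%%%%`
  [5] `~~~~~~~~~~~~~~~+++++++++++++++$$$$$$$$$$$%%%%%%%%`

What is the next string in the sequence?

~~~~~~~~~~~~~~~~~~++++++++++++++++++$$$$$$$$$$$$$%%%%%%%%%

Each string has the form ~^{3n} +^{3n} $^{2n+1} %^{n+3} (n = 1, 2, …).
For the next term, n = 6, so the run lengths are 18, 18, 13, 9.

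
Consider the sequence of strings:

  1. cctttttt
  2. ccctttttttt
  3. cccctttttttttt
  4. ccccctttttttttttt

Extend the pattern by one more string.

cccccctttttttttttttt

Reading off run lengths: c runs 2, 3, 4, 5; t runs 6, 8, 10, 12 — each is linear in n, where the shown terms are n = 3, 4, 5, 6.
At n = 7 the blocks have lengths 6, 14.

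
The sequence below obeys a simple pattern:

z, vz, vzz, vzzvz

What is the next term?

Each term (from the third on) is the previous term followed by the one before it: term 3 = vz·z = vzz.
So term 5 is vzzvz·vzz.

vzzvzvzz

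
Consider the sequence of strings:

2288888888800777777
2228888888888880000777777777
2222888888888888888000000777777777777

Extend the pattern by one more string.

2222288888888888888888800000000777777777777777

Reading off run lengths: 2 runs 2, 3, 4; 8 runs 9, 12, 15; 0 runs 2, 4, 6; 7 runs 6, 9, 12 — each is linear in n, where the shown terms are n = 2, 3, 4.
Setting n = 5 gives 5, 18, 8, 15 characters in each block.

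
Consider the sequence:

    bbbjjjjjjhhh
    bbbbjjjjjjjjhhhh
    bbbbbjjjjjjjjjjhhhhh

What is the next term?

bbbbbbjjjjjjjjjjjjhhhhhh

Reading off run lengths: b runs 3, 4, 5; j runs 6, 8, 10; h runs 3, 4, 5 — each is linear in n, where the shown terms are n = 2, 3, 4.
For the next term, n = 5, so the run lengths are 6, 12, 6.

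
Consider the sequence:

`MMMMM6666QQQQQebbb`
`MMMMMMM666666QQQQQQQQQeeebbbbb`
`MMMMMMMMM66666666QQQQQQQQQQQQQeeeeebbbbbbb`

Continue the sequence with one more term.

Each string has the form M^{2n+3} 6^{2n+2} Q^{4n+1} e^{2n-1} b^{2n+1} (n = 1, 2, …).
For the next term, n = 4, so the run lengths are 11, 10, 17, 7, 9.

MMMMMMMMMMM6666666666QQQQQQQQQQQQQQQQQeeeeeeebbbbbbbbb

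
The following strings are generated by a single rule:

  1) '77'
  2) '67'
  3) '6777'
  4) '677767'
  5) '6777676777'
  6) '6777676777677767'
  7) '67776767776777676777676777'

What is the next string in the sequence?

677767677767776767776767776777676777677767

Each term (from the third on) is the previous term followed by the one before it: term 3 = 67·77 = 6777.
The next term joins 67776767776777676777676777 and 6777676777677767.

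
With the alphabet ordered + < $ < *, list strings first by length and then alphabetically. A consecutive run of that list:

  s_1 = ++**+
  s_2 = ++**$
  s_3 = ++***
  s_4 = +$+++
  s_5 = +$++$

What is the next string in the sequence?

+$++*

The successor of +$++$ increments the rightmost position that isn't already * and resets every position after it to +.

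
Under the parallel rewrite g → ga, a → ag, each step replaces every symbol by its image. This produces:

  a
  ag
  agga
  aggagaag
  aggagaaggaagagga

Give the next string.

aggagaaggaagaggagaagaggaaggagaag

Replace each of the 16 characters of aggagaaggaagagga in place — ag ga ga ag ga ag ag ga ga ag ag ga ag ga ga ag — and concatenate.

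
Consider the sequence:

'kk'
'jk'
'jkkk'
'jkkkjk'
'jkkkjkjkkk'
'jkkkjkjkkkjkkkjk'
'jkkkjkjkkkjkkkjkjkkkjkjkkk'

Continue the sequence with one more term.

This is a Fibonacci-style word recurrence s(k) = s(k−1)·s(k−2): e.g. jk·kk = jkkk.
The next term joins jkkkjkjkkkjkkkjkjkkkjkjkkk and jkkkjkjkkkjkkkjk.

jkkkjkjkkkjkkkjkjkkkjkjkkkjkkkjkjkkkjkkkjk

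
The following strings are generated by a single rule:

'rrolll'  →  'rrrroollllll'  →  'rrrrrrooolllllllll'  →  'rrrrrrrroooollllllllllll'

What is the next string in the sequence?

rrrrrrrrrrooooolllllllllllllll

The n-th term is 2n r's then n o's then 3n l's (n = 1, 2, …).
For the next term, n = 5, so the run lengths are 10, 5, 15.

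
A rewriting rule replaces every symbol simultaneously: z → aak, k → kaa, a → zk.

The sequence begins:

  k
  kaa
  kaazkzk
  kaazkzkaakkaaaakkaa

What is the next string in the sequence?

Applying the rule to each of the 19 symbols of kaazkzkaakkaaaakkaa gives the pieces kaa zk zk aak kaa aak kaa zk zk kaa kaa zk zk zk zk kaa kaa zk zk, which concatenate to the answer.

kaazkzkaakkaaaakkaazkzkkaakaazkzkzkzkkaakaazkzk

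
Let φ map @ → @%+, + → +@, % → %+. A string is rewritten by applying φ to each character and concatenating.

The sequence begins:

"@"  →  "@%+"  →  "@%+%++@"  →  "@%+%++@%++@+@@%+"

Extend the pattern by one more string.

Rewriting the 16 symbols of @%+%++@%++@+@@%+ one by one yields @%+ %+ +@ %+ +@ +@ @%+ %+ +@ +@ @%+ +@ @%+ @%+ %+ +@; concatenated:

@%+%++@%++@+@@%+%++@+@@%++@@%+@%+%++@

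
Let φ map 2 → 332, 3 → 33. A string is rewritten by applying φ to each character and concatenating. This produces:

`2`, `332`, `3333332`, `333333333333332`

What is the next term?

Applying the rule to each of the 15 symbols of 333333333333332 gives the pieces 33 33 33 33 33 33 33 33 33 33 33 33 33 33 332, which concatenate to the answer.

3333333333333333333333333333332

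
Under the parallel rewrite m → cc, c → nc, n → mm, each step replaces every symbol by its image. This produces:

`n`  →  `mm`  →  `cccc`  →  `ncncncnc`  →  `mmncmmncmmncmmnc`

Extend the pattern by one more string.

φ(mmncmmncmmncmmnc) expands symbol-by-symbol to cc cc mm nc cc cc mm nc cc cc mm nc cc cc mm nc; joining the 16 pieces gives the next term.

ccccmmncccccmmncccccmmncccccmmnc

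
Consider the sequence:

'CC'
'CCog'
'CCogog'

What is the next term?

The strings grow by a fixed suffix og each time.
Applying this once more to CCogog:

CCogogog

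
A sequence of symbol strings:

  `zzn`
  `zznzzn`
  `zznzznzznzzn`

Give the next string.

Each string is two copies of the previous one concatenated.
One more doubling of zznzznzznzzn gives the answer.

zznzznzznzznzznzznzznzzn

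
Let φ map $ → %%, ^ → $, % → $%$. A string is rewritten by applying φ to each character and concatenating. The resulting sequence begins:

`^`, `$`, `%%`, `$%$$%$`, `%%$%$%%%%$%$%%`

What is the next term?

$%$$%$%%$%$%%$%$$%$$%$$%$%%$%$%%$%$$%$

Applying the rule to each of the 14 symbols of %%$%$%%%%$%$%% gives the pieces $%$ $%$ %% $%$ %% $%$ $%$ $%$ $%$ %% $%$ %% $%$ $%$, which concatenate to the answer.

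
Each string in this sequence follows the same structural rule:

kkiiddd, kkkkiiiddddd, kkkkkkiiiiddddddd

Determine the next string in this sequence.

kkkkkkkkiiiiiddddddddd

The n-th term is 2n k's then n+1 i's then 2n+1 d's (n = 1, 2, …).
Setting n = 4 gives 8, 5, 9 characters in each block.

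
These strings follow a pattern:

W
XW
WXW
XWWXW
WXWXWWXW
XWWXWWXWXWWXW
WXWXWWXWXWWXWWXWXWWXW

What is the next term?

XWWXWWXWXWWXWWXWXWWXWXWWXWWXWXWWXW

This is a Fibonacci-style word recurrence s(k) = s(k−2)·s(k−1): e.g. W·XW = WXW.
So term 8 is XWWXWWXWXWWXW·WXWXWWXWXWWXWWXWXWWXW.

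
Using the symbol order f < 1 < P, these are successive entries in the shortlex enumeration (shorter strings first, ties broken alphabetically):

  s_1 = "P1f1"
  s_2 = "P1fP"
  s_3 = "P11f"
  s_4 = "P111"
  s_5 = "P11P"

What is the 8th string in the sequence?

Stepping forward 3 times from P11P: P11P → P1Pf → P1P1, then the target.

P1PP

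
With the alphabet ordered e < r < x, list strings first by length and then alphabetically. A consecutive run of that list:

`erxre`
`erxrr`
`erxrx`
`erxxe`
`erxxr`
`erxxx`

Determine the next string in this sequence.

exeee

The successor of erxxx increments the rightmost position that isn't already x and resets every position after it to e.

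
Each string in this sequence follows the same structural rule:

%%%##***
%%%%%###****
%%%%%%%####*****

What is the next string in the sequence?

%%%%%%%%%#####******

The n-th term is 2n-1 %'s then n #'s then n+1 *'s, where the shown terms are n = 2, 3, 4.
Setting n = 5 gives 9, 5, 6 characters in each block.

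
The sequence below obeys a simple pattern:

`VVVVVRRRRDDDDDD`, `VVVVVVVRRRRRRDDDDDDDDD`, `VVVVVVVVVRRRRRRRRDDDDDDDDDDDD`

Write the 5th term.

Term n consists of 2n+1 V's, followed by 2n R's, followed by 3n D's, where the shown terms are n = 2, 3, 4.
For term 5, n = 6, so the run lengths are 13, 12, 18.

VVVVVVVVVVVVVRRRRRRRRRRRRDDDDDDDDDDDDDDDDDD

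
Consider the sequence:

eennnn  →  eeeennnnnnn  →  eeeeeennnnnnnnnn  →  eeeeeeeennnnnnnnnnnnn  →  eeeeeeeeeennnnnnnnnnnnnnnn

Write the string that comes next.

eeeeeeeeeeeennnnnnnnnnnnnnnnnnn

Reading off run lengths: e runs 2, 4, 6, 8, 10; n runs 4, 7, 10, 13, 16 — each is linear in n (n = 1, 2, …).
At n = 6 the blocks have lengths 12, 19.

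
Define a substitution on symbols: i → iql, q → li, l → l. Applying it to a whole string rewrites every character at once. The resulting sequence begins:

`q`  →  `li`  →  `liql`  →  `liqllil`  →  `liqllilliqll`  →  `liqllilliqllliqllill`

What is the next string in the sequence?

liqllilliqllliqllillliqllilliqlll

φ(liqllilliqllliqllill) expands symbol-by-symbol to l iql li l l iql l l iql li l l l iql li l l iql l l; joining the 20 pieces gives the next term.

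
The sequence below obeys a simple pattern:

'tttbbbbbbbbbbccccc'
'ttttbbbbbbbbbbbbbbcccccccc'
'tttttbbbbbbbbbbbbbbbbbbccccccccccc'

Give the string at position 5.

tttttttbbbbbbbbbbbbbbbbbbbbbbbbbbccccccccccccccccc

The n-th term is n+1 t's then 4n+2 b's then 3n-1 c's, where the shown terms are n = 2, 3, 4.
At n = 6 the blocks have lengths 7, 26, 17.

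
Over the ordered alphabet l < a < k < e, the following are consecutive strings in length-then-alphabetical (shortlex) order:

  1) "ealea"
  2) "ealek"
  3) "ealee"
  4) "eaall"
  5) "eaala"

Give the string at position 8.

eaaal

Stepping forward 3 times from eaala: eaala → eaalk → eaale, then the target.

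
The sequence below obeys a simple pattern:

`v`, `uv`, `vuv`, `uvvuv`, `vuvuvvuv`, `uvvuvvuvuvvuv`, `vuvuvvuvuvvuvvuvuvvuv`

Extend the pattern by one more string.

This is a Fibonacci-style word recurrence s(k) = s(k−2)·s(k−1): e.g. v·uv = vuv.
So term 8 is uvvuvvuvuvvuv·vuvuvvuvuvvuvvuvuvvuv.

uvvuvvuvuvvuvvuvuvvuvuvvuvvuvuvvuv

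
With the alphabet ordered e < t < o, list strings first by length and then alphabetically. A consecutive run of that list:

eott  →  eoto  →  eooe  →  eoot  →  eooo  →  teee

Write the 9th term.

tete

Stepping forward 3 times from teee: teee → teet → teeo, then the target.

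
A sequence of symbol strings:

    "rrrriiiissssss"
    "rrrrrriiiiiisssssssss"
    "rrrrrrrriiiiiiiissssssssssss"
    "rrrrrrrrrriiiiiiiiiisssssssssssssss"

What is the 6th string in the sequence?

Term n consists of 2n r's, followed by 2n i's, followed by 3n s's, where the shown terms are n = 2, 3, 4, 5.
At n = 7 the blocks have lengths 14, 14, 21.

rrrrrrrrrrrrrriiiiiiiiiiiiiisssssssssssssssssssss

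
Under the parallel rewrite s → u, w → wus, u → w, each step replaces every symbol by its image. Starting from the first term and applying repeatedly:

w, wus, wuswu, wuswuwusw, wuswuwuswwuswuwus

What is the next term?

wuswuwuswwuswuwuswuswuwuswwuswu

φ(wuswuwuswwuswuwus) expands symbol-by-symbol to wus w u wus w wus w u wus wus w u wus w wus w u; joining the 17 pieces gives the next term.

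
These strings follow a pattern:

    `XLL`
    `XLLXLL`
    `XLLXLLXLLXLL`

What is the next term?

Each string is two copies of the previous one concatenated.
So the next term is two copies of XLLXLLXLLXLL.

XLLXLLXLLXLLXLLXLLXLLXLL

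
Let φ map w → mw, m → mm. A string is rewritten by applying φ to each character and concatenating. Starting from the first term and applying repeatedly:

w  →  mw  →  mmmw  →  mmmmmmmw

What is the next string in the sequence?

Apply φ to mmmmmmmw symbol by symbol: m→mm, m→mm, m→mm, m→mm, m→mm, m→mm, m→mm, w→mw; joined: mm mm mm mm mm mm mm mw.

mmmmmmmmmmmmmmmw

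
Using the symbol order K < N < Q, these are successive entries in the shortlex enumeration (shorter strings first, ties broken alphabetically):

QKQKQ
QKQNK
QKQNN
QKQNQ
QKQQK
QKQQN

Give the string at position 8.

QNKKK

Advancing 2 positions from QKQQN through QKQQN → QKQQQ reaches term 8.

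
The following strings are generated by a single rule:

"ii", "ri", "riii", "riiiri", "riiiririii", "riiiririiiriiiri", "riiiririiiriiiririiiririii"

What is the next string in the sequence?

riiiririiiriiiririiiririiiriiiririiiriiiri

This is a Fibonacci-style word recurrence s(k) = s(k−1)·s(k−2): e.g. ri·ii = riii.
So term 8 is riiiririiiriiiririiiririii·riiiririiiriiiri.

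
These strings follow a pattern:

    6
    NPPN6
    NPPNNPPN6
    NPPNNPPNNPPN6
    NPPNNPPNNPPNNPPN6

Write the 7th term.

NPPNNPPNNPPNNPPNNPPNNPPN6

The strings grow by a fixed prefix NPPN each time.
From NPPNNPPNNPPNNPPN6, 2 further steps: NPPNNPPNNPPNNPPN6 → NPPNNPPNNPPNNPPNNPPN6 → (answer).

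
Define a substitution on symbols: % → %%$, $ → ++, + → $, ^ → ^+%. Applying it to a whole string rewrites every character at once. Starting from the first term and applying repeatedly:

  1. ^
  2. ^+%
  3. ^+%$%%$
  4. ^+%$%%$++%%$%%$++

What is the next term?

φ(^+%$%%$++%%$%%$++) expands symbol-by-symbol to ^+% $ %%$ ++ %%$ %%$ ++ $ $ %%$ %%$ ++ %%$ %%$ ++ $ $; joining the 17 pieces gives the next term.

^+%$%%$++%%$%%$++$$%%$%%$++%%$%%$++$$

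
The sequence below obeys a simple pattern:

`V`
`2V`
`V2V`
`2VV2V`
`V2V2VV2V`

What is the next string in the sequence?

2VV2VV2V2VV2V

This is a Fibonacci-style word recurrence s(k) = s(k−2)·s(k−1): e.g. V·2V = V2V.
Continuing: 2VV2V · V2V2VV2V gives term 6.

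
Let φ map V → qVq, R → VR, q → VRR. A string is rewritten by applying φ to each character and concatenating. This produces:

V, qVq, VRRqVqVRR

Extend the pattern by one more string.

qVqVRVRVRRqVqVRRqVqVRVR

Apply φ to VRRqVqVRR symbol by symbol: V→qVq, R→VR, R→VR, q→VRR, V→qVq, q→VRR, V→qVq, R→VR, R→VR; joined: qVq VR VR VRR qVq VRR qVq VR VR.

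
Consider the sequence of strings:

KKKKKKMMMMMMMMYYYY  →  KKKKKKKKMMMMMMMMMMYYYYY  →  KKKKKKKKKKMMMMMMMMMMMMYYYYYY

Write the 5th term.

Term n consists of 2n K's, followed by 2n+2 M's, followed by n+1 Y's, where the shown terms are n = 3, 4, 5.
Setting n = 7 gives 14, 16, 8 characters in each block.

KKKKKKKKKKKKKKMMMMMMMMMMMMMMMMYYYYYYYY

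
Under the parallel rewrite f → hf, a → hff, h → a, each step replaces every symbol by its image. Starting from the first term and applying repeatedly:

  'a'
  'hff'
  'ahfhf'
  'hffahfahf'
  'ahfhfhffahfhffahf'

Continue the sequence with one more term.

φ(ahfhfhffahfhffahf) expands symbol-by-symbol to hff a hf a hf a hf hf hff a hf a hf hf hff a hf; joining the 17 pieces gives the next term.

hffahfahfahfhfhffahfahfhfhffahf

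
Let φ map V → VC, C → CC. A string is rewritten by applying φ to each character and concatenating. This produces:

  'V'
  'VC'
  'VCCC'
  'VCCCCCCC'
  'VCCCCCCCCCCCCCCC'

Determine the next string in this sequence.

VCCCCCCCCCCCCCCCCCCCCCCCCCCCCCCC

Replace each of the 16 characters of VCCCCCCCCCCCCCCC in place — VC CC CC CC CC CC CC CC CC CC CC CC CC CC CC CC — and concatenate.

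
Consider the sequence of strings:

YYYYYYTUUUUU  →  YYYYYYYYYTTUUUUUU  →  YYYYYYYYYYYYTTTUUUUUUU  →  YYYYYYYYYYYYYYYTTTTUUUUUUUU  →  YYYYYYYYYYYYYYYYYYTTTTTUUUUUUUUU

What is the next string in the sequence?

The n-th term is 3n Y's then n-1 T's then n+3 U's, where the shown terms are n = 2, 3, 4, 5, 6.
At n = 7 the blocks have lengths 21, 6, 10.

YYYYYYYYYYYYYYYYYYYYYTTTTTTUUUUUUUUUU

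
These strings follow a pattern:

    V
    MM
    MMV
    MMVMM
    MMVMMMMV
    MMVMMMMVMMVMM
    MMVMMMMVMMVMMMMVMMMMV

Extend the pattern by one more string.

From term 3 onward, concatenate the last term with the second-to-last: MM·V = MMV, MMV·MM = MMVMM, …
The next term joins MMVMMMMVMMVMMMMVMMMMV and MMVMMMMVMMVMM.

MMVMMMMVMMVMMMMVMMMMVMMVMMMMVMMVMM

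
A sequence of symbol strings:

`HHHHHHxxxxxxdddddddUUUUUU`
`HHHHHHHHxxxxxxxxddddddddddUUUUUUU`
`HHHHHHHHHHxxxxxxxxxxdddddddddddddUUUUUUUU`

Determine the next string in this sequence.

The n-th term is 2n H's then 2n x's then 3n-2 d's then n+3 U's, where the shown terms are n = 3, 4, 5.
For the next term, n = 6, so the run lengths are 12, 12, 16, 9.

HHHHHHHHHHHHxxxxxxxxxxxxddddddddddddddddUUUUUUUUU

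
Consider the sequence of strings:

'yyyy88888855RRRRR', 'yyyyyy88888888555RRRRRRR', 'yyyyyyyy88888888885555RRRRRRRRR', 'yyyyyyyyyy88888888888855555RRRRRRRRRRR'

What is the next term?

yyyyyyyyyyyy88888888888888555555RRRRRRRRRRRRR

The n-th term is 2n y's then 2n+2 8's then n 5's then 2n+1 R's, where the shown terms are n = 2, 3, 4, 5.
Setting n = 6 gives 12, 14, 6, 13 characters in each block.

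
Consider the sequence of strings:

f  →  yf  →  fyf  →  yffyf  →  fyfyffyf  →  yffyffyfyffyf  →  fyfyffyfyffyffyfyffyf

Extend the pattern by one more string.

From term 3 onward, concatenate the second-to-last term with the last: f·yf = fyf, yf·fyf = yffyf, …
Continuing: yffyffyfyffyf · fyfyffyfyffyffyfyffyf gives term 8.

yffyffyfyffyffyfyffyfyffyffyfyffyf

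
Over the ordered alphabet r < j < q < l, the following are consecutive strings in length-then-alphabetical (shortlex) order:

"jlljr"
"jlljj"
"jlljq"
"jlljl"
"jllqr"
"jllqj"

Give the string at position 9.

jlllr

Advancing 3 positions from jllqj through jllqj → jllqq → jllql reaches term 9.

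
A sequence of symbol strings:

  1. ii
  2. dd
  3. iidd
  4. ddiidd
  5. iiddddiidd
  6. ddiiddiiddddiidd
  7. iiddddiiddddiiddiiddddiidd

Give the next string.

From term 3 onward, concatenate the second-to-last term with the last: ii·dd = iidd, dd·iidd = ddiidd, …
So term 8 is ddiiddiiddddiidd·iiddddiiddddiiddiiddddiidd.

ddiiddiiddddiiddiiddddiiddddiiddiiddddiidd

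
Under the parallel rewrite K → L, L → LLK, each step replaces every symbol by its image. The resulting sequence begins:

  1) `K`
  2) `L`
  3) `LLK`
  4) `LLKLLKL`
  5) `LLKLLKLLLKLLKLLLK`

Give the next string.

Applying the rule to each of the 17 symbols of LLKLLKLLLKLLKLLLK gives the pieces LLK LLK L LLK LLK L LLK LLK LLK L LLK LLK L LLK LLK LLK L, which concatenate to the answer.

LLKLLKLLLKLLKLLLKLLKLLKLLLKLLKLLLKLLKLLKL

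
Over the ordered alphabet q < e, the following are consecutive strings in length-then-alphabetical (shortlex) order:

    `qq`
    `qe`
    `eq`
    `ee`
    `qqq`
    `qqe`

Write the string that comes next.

Treat qqe as a base-2 numeral over the given alphabet and add one, carrying through any trailing e's.

qeq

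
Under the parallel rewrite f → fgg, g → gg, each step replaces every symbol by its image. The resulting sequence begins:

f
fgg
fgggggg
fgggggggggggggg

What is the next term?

φ(fgggggggggggggg) expands symbol-by-symbol to fgg gg gg gg gg gg gg gg gg gg gg gg gg gg gg; joining the 15 pieces gives the next term.

fgggggggggggggggggggggggggggggg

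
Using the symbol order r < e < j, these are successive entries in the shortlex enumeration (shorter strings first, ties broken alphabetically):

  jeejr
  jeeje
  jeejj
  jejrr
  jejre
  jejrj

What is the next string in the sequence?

jejer

The successor of jejrj increments the rightmost position that isn't already j and resets every position after it to r.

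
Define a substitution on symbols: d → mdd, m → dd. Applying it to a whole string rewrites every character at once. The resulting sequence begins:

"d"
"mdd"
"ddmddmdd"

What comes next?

Expanding ddmddmdd: d→mdd, d→mdd, m→dd, d→mdd, d→mdd, m→dd, d→mdd, d→mdd. Concatenated: mdd mdd dd mdd mdd dd mdd mdd.

mddmddddmddmddddmddmdd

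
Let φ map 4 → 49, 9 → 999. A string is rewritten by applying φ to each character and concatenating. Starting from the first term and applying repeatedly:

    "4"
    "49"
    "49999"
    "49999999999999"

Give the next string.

Rewriting the 14 symbols of 49999999999999 one by one yields 49 999 999 999 999 999 999 999 999 999 999 999 999 999; concatenated:

49999999999999999999999999999999999999999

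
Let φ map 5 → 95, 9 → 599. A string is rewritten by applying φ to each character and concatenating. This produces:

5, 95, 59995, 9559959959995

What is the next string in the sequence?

5999595599599955995999559959959995

φ(9559959959995) expands symbol-by-symbol to 599 95 95 599 599 95 599 599 95 599 599 599 95; joining the 13 pieces gives the next term.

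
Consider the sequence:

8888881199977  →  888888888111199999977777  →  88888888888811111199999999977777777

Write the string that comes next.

8888888888888881111111199999999999977777777777

The n-th term is 3n+3 8's then 2n 1's then 3n 9's then 3n-1 7's (n = 1, 2, …).
Setting n = 4 gives 15, 8, 12, 11 characters in each block.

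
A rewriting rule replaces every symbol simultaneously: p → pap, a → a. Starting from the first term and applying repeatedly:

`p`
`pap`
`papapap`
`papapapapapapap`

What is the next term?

Applying the rule to each of the 15 symbols of papapapapapapap gives the pieces pap a pap a pap a pap a pap a pap a pap a pap, which concatenate to the answer.

papapapapapapapapapapapapapapap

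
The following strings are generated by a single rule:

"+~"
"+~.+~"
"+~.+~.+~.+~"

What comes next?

s(k+1) = s(k)·.·s(k) — each term doubles the last with '.' between the halves.
Doubling +~.+~.+~.+~ with '.' between the halves:

+~.+~.+~.+~.+~.+~.+~.+~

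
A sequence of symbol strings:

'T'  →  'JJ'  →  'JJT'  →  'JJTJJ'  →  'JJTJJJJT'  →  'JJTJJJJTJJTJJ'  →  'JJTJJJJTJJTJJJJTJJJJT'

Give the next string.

Each term (from the third on) is the previous term followed by the one before it: term 3 = JJ·T = JJT.
The next term joins JJTJJJJTJJTJJJJTJJJJT and JJTJJJJTJJTJJ.

JJTJJJJTJJTJJJJTJJJJTJJTJJJJTJJTJJ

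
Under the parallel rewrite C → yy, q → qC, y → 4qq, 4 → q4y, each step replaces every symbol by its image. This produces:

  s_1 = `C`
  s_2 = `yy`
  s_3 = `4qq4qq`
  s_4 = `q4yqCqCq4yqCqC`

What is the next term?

qCq4y4qqqCyyqCyyqCq4y4qqqCyyqCyy

Replace each of the 14 characters of q4yqCqCq4yqCqC in place — qC q4y 4qq qC yy qC yy qC q4y 4qq qC yy qC yy — and concatenate.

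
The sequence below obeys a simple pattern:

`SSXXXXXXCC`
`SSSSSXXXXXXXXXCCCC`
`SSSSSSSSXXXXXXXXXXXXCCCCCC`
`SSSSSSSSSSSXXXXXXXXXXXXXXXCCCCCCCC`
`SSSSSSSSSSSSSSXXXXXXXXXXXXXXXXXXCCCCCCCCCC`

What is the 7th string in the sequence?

The n-th term is 3n-1 S's then 3n+3 X's then 2n C's (n = 1, 2, …).
For term 7, n = 7, so the run lengths are 20, 24, 14.

SSSSSSSSSSSSSSSSSSSSXXXXXXXXXXXXXXXXXXXXXXXXCCCCCCCCCCCCCC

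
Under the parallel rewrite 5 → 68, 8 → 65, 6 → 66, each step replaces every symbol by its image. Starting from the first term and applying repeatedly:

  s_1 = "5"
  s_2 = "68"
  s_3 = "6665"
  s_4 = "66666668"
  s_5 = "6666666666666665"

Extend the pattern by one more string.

φ(6666666666666665) expands symbol-by-symbol to 66 66 66 66 66 66 66 66 66 66 66 66 66 66 66 68; joining the 16 pieces gives the next term.

66666666666666666666666666666668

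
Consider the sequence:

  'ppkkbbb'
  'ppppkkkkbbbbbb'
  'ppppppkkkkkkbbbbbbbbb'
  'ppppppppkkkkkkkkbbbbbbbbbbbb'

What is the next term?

The n-th term is 2n p's then 2n k's then 3n b's (n = 1, 2, …).
Setting n = 5 gives 10, 10, 15 characters in each block.

ppppppppppkkkkkkkkkkbbbbbbbbbbbbbbb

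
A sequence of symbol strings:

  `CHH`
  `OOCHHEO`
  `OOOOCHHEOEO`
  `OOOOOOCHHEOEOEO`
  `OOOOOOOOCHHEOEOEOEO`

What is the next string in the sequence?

OOOOOOOOOOCHHEOEOEOEOEO

Each term wraps the previous one in OO on the left and EO on the right.
One more step from OOOOOOOOCHHEOEOEOEO gives the answer.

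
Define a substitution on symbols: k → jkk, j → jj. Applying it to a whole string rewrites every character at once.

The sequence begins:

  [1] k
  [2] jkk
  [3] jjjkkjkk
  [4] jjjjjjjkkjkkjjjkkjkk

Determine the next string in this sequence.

Replace each of the 20 characters of jjjjjjjkkjkkjjjkkjkk in place — jj jj jj jj jj jj jj jkk jkk jj jkk jkk jj jj jj jkk jkk jj jkk jkk — and concatenate.

jjjjjjjjjjjjjjjkkjkkjjjkkjkkjjjjjjjkkjkkjjjkkjkk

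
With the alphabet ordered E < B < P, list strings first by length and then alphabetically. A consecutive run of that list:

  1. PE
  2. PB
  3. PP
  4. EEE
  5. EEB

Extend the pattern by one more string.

Find the rightmost character of EEB below P, bump it to the next letter, and reset everything to its right to E.

EEP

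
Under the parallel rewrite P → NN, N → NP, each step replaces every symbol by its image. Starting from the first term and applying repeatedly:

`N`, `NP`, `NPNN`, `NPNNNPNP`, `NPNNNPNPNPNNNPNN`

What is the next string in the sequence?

Rewriting the 16 symbols of NPNNNPNPNPNNNPNN one by one yields NP NN NP NP NP NN NP NN NP NN NP NP NP NN NP NP; concatenated:

NPNNNPNPNPNNNPNNNPNNNPNPNPNNNPNP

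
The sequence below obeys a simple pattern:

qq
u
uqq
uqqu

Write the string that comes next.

From term 3 onward, concatenate the last term with the second-to-last: u·qq = uqq, uqq·u = uqqu, …
Continuing: uqqu · uqq gives term 5.

uqquuqq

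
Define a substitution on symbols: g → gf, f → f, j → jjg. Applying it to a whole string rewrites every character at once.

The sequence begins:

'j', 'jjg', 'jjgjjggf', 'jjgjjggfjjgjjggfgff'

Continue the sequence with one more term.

Applying the rule to each of the 19 symbols of jjgjjggfjjgjjggfgff gives the pieces jjg jjg gf jjg jjg gf gf f jjg jjg gf jjg jjg gf gf f gf f f, which concatenate to the answer.

jjgjjggfjjgjjggfgffjjgjjggfjjgjjggfgffgfff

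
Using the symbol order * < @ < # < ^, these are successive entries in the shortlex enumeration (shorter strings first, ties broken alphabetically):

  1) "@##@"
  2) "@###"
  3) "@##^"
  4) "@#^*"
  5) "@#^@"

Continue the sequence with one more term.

Find the rightmost character of @#^@ below ^, bump it to the next letter, and reset everything to its right to *.

@#^#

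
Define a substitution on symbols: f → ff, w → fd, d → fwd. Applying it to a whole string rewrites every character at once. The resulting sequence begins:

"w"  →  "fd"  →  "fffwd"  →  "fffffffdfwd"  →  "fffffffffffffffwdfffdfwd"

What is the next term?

Applying the rule to each of the 24 symbols of fffffffffffffffwdfffdfwd gives the pieces ff ff ff ff ff ff ff ff ff ff ff ff ff ff ff fd fwd ff ff ff fwd ff fd fwd, which concatenate to the answer.

fffffffffffffffffffffffffffffffdfwdfffffffwdfffdfwd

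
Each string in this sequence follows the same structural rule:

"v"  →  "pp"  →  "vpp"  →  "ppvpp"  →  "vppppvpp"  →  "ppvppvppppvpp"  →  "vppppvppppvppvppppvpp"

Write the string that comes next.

From term 3 onward, concatenate the second-to-last term with the last: v·pp = vpp, pp·vpp = ppvpp, …
So term 8 is ppvppvppppvpp·vppppvppppvppvppppvpp.

ppvppvppppvppvppppvppppvppvppppvpp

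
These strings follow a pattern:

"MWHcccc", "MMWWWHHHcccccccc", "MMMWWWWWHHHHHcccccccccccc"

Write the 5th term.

The n-th term is n M's then 2n-1 W's then 2n-1 H's then 4n c's (n = 1, 2, …).
Setting n = 5 gives 5, 9, 9, 20 characters in each block.

MMMMMWWWWWWWWWHHHHHHHHHcccccccccccccccccccc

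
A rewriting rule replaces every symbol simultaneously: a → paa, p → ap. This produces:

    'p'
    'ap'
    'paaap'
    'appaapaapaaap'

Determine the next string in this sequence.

paaapappaapaaappaapaaappaapaapaaap

Replace each of the 13 characters of appaapaapaaap in place — paa ap ap paa paa ap paa paa ap paa paa paa ap — and concatenate.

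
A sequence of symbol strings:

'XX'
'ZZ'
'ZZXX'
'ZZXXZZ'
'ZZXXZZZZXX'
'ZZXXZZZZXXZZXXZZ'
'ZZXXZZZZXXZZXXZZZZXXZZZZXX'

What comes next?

This is a Fibonacci-style word recurrence s(k) = s(k−1)·s(k−2): e.g. ZZ·XX = ZZXX.
The next term joins ZZXXZZZZXXZZXXZZZZXXZZZZXX and ZZXXZZZZXXZZXXZZ.

ZZXXZZZZXXZZXXZZZZXXZZZZXXZZXXZZZZXXZZXXZZ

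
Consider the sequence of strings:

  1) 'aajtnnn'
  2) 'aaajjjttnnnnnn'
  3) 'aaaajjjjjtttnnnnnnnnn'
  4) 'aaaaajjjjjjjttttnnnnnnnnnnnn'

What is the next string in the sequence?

Reading off run lengths: a runs 2, 3, 4, 5; j runs 1, 3, 5, 7; t runs 1, 2, 3, 4; n runs 3, 6, 9, 12 — each is linear in n (n = 1, 2, …).
For the next term, n = 5, so the run lengths are 6, 9, 5, 15.

aaaaaajjjjjjjjjtttttnnnnnnnnnnnnnnn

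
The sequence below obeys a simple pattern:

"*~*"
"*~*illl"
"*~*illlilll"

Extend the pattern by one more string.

*~*illlilllilll

Each term is the previous one with illl appended.
One more step from *~*illlilll gives the answer.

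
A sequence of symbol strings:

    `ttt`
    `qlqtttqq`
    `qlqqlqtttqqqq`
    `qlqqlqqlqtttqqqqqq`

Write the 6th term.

Each term wraps the previous one in qlq on the left and qq on the right.
From qlqqlqqlqtttqqqqqq, 2 further steps: qlqqlqqlqtttqqqqqq → qlqqlqqlqqlqtttqqqqqqqq → (answer).

qlqqlqqlqqlqqlqtttqqqqqqqqqq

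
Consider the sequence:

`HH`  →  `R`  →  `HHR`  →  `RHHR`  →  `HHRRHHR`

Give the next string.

This is a Fibonacci-style word recurrence s(k) = s(k−2)·s(k−1): e.g. HH·R = HHR.
The next term joins RHHR and HHRRHHR.

RHHRHHRRHHR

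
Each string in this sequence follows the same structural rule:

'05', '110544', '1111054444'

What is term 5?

111111110544444444

Every step adds 11 to the front and 44 to the end of the previous string.
From 1111054444, 2 further steps: 1111054444 → 11111105444444 → (answer).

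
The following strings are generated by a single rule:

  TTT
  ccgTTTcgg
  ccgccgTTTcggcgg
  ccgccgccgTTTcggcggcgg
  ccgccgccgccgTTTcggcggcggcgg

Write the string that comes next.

Each term wraps the previous one in ccg on the left and cgg on the right.
So the next term is ccg·ccgccgccgccgTTTcggcggcggcgg·cgg.

ccgccgccgccgccgTTTcggcggcggcggcgg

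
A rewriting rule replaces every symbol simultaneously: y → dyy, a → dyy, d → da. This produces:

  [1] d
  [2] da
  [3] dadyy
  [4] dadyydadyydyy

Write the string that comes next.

Rewriting the 13 symbols of dadyydadyydyy one by one yields da dyy da dyy dyy da dyy da dyy dyy da dyy dyy; concatenated:

dadyydadyydyydadyydadyydyydadyydyy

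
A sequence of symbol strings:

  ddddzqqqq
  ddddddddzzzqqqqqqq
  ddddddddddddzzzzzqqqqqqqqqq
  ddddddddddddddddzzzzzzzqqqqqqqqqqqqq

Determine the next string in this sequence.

ddddddddddddddddddddzzzzzzzzzqqqqqqqqqqqqqqqq

Reading off run lengths: d runs 4, 8, 12, 16; z runs 1, 3, 5, 7; q runs 4, 7, 10, 13 — each is linear in n (n = 1, 2, …).
Setting n = 5 gives 20, 9, 16 characters in each block.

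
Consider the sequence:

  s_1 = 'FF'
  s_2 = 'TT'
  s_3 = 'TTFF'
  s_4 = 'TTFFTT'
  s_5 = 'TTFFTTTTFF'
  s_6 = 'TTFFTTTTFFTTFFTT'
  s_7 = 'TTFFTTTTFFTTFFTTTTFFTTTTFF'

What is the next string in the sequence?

From term 3 onward, concatenate the last term with the second-to-last: TT·FF = TTFF, TTFF·TT = TTFFTT, …
The next term joins TTFFTTTTFFTTFFTTTTFFTTTTFF and TTFFTTTTFFTTFFTT.

TTFFTTTTFFTTFFTTTTFFTTTTFFTTFFTTTTFFTTFFTT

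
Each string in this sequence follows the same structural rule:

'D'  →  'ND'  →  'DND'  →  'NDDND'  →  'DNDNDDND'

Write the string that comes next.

NDDNDDNDNDDND

From term 3 onward, concatenate the second-to-last term with the last: D·ND = DND, ND·DND = NDDND, …
Continuing: NDDND · DNDNDDND gives term 6.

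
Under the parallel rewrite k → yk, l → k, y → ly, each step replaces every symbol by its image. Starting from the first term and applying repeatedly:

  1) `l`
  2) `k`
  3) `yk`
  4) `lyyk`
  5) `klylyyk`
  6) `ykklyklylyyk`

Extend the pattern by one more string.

lyykykklyykklyklylyyk

Apply φ to ykklyklylyyk symbol by symbol: y→ly, k→yk, k→yk, l→k, y→ly, k→yk, l→k, y→ly, l→k, y→ly, y→ly, k→yk; joined: ly yk yk k ly yk k ly k ly ly yk.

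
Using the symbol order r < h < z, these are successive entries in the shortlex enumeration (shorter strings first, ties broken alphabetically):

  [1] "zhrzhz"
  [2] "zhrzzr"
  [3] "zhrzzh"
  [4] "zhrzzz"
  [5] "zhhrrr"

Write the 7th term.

Continuing the enumeration 2 steps past zhhrrr: zhhrrr → zhhrrh → (answer).

zhhrrz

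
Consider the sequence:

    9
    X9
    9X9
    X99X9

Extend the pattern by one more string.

9X9X99X9

Each term (from the third on) is the two preceding terms concatenated in order: term 3 = 9·X9 = 9X9.
So term 5 is 9X9·X99X9.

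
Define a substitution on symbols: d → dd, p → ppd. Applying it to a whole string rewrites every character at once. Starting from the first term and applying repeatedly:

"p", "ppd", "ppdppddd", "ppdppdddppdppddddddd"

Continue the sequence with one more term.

ppdppdddppdppdddddddppdppdddppdppddddddddddddddd

φ(ppdppdddppdppddddddd) expands symbol-by-symbol to ppd ppd dd ppd ppd dd dd dd ppd ppd dd ppd ppd dd dd dd dd dd dd dd; joining the 20 pieces gives the next term.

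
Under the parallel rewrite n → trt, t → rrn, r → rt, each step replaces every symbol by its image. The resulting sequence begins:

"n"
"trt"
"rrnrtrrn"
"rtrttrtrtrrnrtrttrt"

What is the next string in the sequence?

Rewriting the 19 symbols of rtrttrtrtrrnrtrttrt one by one yields rt rrn rt rrn rrn rt rrn rt rrn rt rt trt rt rrn rt rrn rrn rt rrn; concatenated:

rtrrnrtrrnrrnrtrrnrtrrnrtrttrtrtrrnrtrrnrrnrtrrn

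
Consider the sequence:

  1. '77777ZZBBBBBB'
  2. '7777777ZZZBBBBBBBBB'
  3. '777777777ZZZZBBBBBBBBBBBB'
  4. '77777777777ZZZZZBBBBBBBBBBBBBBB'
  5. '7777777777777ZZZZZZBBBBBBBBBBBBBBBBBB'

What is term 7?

Term n consists of 2n+3 7's, followed by n+1 Z's, followed by 3n+3 B's (n = 1, 2, …).
Setting n = 7 gives 17, 8, 24 characters in each block.

77777777777777777ZZZZZZZZBBBBBBBBBBBBBBBBBBBBBBBB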